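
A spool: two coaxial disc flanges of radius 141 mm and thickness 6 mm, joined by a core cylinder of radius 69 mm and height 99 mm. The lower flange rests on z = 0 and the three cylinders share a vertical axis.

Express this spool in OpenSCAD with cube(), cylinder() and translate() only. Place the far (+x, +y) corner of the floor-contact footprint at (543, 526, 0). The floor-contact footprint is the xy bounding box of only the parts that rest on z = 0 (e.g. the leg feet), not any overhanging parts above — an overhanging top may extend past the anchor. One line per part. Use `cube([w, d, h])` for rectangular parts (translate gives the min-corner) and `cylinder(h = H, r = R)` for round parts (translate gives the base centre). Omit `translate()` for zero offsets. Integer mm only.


translate([402, 385, 0]) cylinder(h = 6, r = 141);
translate([402, 385, 6]) cylinder(h = 99, r = 69);
translate([402, 385, 105]) cylinder(h = 6, r = 141);


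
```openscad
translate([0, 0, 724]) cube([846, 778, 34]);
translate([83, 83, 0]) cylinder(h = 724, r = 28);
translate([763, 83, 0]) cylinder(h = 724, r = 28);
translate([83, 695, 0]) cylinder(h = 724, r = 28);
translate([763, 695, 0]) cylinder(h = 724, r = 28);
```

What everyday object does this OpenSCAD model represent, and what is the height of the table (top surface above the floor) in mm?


A table. The table height is 758 mm.

A 846×778×34 slab sits at z = 724 on four Ø56 mm round legs — a table. The top surface is at 724 + 34 = 758 mm.


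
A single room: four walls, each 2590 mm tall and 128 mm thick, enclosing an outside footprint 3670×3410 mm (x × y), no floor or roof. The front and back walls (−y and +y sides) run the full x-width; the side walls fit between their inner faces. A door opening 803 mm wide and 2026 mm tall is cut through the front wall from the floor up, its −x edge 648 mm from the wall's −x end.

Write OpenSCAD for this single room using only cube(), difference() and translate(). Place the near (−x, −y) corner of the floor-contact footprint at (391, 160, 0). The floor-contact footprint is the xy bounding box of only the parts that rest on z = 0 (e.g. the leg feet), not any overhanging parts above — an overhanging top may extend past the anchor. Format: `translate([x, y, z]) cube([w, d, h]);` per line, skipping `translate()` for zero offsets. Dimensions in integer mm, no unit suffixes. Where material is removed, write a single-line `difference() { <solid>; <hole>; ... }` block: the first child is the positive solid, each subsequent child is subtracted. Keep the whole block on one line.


difference() { translate([391, 160, 0]) cube([3670, 128, 2590]); translate([1039, 160, 0]) cube([803, 128, 2026]); }
translate([391, 3442, 0]) cube([3670, 128, 2590]);
translate([391, 288, 0]) cube([128, 3154, 2590]);
translate([3933, 288, 0]) cube([128, 3154, 2590]);


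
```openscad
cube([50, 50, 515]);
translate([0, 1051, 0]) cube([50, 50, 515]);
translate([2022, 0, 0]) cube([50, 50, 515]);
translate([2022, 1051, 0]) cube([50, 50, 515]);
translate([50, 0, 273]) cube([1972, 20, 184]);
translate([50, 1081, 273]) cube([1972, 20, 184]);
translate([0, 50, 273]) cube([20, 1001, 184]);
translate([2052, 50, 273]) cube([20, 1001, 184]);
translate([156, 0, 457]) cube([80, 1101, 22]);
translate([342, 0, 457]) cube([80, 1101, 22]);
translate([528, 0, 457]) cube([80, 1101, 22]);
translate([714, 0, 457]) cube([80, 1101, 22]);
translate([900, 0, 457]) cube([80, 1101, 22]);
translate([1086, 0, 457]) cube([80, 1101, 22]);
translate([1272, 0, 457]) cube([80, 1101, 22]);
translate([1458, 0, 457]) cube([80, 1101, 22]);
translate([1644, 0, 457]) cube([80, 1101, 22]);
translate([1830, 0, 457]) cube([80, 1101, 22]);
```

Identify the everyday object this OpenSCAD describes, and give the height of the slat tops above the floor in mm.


A bed frame. The slat-top height is 479 mm.

Four posts, four rails, and a row of slats — a bed frame. Slats sit on the rails at z = 273 + 184 = 457; with slat thickness 22, the top is 479 mm.


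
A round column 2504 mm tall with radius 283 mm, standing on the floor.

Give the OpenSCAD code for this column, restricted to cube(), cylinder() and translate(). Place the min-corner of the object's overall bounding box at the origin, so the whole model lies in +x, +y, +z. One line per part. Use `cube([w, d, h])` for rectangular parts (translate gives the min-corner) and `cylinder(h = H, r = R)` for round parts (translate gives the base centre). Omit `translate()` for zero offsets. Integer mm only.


translate([283, 283, 0]) cylinder(h = 2504, r = 283);


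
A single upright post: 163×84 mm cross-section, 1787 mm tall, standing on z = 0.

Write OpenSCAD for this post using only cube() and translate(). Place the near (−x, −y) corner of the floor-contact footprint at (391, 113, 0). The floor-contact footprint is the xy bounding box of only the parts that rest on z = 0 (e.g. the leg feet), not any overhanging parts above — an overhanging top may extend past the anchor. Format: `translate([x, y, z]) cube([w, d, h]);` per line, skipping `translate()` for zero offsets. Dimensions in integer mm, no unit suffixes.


translate([391, 113, 0]) cube([163, 84, 1787]);


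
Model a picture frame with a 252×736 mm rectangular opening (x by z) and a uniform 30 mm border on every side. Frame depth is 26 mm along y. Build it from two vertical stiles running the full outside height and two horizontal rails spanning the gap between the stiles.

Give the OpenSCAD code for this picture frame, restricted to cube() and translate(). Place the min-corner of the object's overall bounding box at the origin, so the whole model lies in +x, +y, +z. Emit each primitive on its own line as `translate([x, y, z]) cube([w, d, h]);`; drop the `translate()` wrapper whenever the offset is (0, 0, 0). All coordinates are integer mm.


cube([30, 26, 796]);
translate([282, 0, 0]) cube([30, 26, 796]);
translate([30, 0, 0]) cube([252, 26, 30]);
translate([30, 0, 766]) cube([252, 26, 30]);


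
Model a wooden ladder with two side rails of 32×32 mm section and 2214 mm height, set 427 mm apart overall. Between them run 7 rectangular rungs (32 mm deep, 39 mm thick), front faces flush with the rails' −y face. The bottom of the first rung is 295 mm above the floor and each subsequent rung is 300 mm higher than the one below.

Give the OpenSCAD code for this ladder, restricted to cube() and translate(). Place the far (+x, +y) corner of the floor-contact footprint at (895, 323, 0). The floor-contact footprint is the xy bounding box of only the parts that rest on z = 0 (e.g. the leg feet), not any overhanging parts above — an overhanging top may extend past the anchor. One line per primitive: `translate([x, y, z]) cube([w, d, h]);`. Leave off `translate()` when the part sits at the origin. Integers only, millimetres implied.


translate([468, 291, 0]) cube([32, 32, 2214]);
translate([863, 291, 0]) cube([32, 32, 2214]);
translate([500, 291, 295]) cube([363, 32, 39]);
translate([500, 291, 595]) cube([363, 32, 39]);
translate([500, 291, 895]) cube([363, 32, 39]);
translate([500, 291, 1195]) cube([363, 32, 39]);
translate([500, 291, 1495]) cube([363, 32, 39]);
translate([500, 291, 1795]) cube([363, 32, 39]);
translate([500, 291, 2095]) cube([363, 32, 39]);


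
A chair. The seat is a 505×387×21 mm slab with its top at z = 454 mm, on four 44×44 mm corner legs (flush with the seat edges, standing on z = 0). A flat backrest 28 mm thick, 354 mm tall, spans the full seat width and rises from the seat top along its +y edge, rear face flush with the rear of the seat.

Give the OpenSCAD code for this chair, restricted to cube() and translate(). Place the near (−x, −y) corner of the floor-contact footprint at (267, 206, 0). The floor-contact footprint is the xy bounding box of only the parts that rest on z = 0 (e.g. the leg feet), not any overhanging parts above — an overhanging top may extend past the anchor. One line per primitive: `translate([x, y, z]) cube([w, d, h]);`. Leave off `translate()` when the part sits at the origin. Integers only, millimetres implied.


translate([267, 206, 433]) cube([505, 387, 21]);
translate([267, 206, 0]) cube([44, 44, 433]);
translate([728, 206, 0]) cube([44, 44, 433]);
translate([267, 549, 0]) cube([44, 44, 433]);
translate([728, 549, 0]) cube([44, 44, 433]);
translate([267, 565, 454]) cube([505, 28, 354]);


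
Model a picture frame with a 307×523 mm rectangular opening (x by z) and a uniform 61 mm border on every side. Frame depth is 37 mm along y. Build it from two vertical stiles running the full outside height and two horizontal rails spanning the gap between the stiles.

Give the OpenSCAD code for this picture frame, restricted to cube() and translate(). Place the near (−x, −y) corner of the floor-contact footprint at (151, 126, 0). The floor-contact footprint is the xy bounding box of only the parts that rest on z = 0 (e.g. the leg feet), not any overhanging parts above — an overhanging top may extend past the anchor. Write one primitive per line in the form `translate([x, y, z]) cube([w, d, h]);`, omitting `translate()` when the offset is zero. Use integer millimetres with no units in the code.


translate([151, 126, 0]) cube([61, 37, 645]);
translate([519, 126, 0]) cube([61, 37, 645]);
translate([212, 126, 0]) cube([307, 37, 61]);
translate([212, 126, 584]) cube([307, 37, 61]);


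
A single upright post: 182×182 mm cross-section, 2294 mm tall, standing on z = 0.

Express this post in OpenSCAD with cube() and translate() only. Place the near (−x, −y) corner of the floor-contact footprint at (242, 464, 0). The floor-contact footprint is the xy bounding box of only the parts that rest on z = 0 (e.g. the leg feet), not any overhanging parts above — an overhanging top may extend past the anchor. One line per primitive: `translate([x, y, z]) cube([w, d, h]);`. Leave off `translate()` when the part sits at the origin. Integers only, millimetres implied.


translate([242, 464, 0]) cube([182, 182, 2294]);


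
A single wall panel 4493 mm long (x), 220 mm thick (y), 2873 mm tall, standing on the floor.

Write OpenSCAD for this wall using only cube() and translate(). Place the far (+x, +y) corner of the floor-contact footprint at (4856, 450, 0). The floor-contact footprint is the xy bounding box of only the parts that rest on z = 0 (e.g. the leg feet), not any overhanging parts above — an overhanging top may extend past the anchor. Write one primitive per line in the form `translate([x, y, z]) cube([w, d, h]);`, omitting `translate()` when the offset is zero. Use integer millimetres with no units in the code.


translate([363, 230, 0]) cube([4493, 220, 2873]);


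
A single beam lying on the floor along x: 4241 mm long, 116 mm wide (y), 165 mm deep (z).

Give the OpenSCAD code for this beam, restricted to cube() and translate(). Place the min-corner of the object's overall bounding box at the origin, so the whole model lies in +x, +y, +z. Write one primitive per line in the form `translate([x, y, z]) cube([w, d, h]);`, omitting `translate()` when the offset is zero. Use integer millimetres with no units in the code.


cube([4241, 116, 165]);


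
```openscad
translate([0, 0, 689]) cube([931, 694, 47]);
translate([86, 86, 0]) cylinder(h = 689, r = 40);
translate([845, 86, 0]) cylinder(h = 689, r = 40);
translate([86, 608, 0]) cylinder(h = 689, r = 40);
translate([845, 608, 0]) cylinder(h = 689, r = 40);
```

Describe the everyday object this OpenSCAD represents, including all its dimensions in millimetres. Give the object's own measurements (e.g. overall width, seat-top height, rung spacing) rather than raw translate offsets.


A rectangular dining table. The top is 931×694×47 mm with its upper surface at z = 736 mm. It stands on four round legs of 80 mm diameter, each leg's bounding box inset 46 mm from the nearest pair of top edges, running from the floor to the underside of the top.


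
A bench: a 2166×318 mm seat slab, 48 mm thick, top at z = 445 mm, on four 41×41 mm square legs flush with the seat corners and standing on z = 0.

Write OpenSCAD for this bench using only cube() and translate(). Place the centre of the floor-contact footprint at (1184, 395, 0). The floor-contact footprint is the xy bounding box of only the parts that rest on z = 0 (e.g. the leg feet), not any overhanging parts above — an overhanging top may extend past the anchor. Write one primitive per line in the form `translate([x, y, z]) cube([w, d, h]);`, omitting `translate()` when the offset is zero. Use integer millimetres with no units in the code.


// leg_h = 445 − 48 = 397
translate([101, 236, 397]) cube([2166, 318, 48]);
translate([101, 236, 0]) cube([41, 41, 397]);
translate([101, 513, 0]) cube([41, 41, 397]);
translate([2226, 236, 0]) cube([41, 41, 397]);
translate([2226, 513, 0]) cube([41, 41, 397]);


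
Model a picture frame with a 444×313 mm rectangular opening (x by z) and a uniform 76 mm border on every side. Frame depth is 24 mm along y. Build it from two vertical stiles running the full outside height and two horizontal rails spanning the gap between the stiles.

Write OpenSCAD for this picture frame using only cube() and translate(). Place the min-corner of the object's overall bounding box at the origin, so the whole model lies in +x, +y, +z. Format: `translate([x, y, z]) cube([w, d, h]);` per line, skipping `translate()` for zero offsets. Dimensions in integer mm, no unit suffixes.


cube([76, 24, 465]);
translate([520, 0, 0]) cube([76, 24, 465]);
translate([76, 0, 0]) cube([444, 24, 76]);
translate([76, 0, 389]) cube([444, 24, 76]);


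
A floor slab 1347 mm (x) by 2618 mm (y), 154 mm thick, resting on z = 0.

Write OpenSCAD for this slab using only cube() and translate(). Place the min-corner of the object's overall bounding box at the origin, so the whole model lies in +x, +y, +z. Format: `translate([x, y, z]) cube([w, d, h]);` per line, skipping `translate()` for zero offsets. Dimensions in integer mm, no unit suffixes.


cube([1347, 2618, 154]);


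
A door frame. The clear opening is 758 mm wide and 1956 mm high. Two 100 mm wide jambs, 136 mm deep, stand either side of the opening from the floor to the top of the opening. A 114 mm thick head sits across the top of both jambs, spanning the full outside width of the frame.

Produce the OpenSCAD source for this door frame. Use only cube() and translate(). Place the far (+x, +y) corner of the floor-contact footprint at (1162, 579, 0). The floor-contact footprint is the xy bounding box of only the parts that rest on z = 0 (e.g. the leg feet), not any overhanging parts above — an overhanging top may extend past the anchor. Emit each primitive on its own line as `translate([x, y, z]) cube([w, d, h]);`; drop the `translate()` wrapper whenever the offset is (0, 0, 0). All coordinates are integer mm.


translate([204, 443, 0]) cube([100, 136, 1956]);
translate([1062, 443, 0]) cube([100, 136, 1956]);
translate([204, 443, 1956]) cube([958, 136, 114]);


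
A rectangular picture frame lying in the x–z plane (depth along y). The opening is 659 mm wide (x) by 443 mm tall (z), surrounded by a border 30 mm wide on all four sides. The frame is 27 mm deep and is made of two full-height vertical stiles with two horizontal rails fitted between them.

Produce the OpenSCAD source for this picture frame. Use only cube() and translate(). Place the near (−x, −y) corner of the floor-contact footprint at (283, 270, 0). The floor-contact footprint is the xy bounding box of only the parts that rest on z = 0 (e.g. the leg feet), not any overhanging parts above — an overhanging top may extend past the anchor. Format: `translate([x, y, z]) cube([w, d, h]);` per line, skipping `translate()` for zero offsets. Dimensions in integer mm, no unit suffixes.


translate([283, 270, 0]) cube([30, 27, 503]);
translate([972, 270, 0]) cube([30, 27, 503]);
translate([313, 270, 0]) cube([659, 27, 30]);
translate([313, 270, 473]) cube([659, 27, 30]);


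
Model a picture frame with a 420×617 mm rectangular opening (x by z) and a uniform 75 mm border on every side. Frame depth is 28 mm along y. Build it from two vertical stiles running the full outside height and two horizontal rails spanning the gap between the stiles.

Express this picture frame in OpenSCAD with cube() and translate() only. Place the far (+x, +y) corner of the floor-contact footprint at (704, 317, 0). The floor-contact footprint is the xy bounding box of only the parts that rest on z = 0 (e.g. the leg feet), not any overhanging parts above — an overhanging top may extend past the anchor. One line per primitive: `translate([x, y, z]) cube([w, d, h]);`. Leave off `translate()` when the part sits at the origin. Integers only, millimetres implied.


translate([134, 289, 0]) cube([75, 28, 767]);
translate([629, 289, 0]) cube([75, 28, 767]);
translate([209, 289, 0]) cube([420, 28, 75]);
translate([209, 289, 692]) cube([420, 28, 75]);


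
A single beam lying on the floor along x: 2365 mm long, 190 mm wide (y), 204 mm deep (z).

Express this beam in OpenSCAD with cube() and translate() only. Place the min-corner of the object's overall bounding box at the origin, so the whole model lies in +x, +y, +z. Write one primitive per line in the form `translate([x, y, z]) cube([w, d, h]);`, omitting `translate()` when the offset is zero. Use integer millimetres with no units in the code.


cube([2365, 190, 204]);


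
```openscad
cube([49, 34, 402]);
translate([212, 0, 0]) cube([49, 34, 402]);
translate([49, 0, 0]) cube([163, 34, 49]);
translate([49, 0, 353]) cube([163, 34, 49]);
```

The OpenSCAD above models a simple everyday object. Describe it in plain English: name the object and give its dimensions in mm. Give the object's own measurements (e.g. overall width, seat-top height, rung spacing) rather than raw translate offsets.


A rectangular picture frame lying in the x–z plane (depth along y). The opening is 163 mm wide (x) by 304 mm tall (z), surrounded by a border 49 mm wide on all four sides. The frame is 34 mm deep and is made of two full-height vertical stiles with two horizontal rails fitted between them.


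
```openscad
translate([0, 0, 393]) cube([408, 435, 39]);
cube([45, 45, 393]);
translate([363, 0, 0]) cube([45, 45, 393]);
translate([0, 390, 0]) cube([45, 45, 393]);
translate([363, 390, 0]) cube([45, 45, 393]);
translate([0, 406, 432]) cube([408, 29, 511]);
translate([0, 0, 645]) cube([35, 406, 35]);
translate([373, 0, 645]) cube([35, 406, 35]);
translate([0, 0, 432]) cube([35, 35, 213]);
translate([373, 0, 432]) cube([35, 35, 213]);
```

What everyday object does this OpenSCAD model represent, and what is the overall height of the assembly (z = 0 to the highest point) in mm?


A chair. The overall height is 943 mm.

A slab on four corner posts with a tall panel at the back — a chair. The seat slab sits at z = 393 with thickness 39, and the 511 mm backrest starts at the seat top, so the overall height is 393 + 39 + 511 = 943 mm.


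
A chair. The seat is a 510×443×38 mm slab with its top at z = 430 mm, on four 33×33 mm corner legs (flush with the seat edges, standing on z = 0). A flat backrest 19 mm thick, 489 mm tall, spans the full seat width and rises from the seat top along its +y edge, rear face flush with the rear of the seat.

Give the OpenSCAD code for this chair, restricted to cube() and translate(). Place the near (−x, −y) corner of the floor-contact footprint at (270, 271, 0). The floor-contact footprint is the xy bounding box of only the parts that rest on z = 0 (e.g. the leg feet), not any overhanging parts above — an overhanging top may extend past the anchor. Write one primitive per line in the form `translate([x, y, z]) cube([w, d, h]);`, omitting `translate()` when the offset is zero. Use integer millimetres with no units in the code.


translate([270, 271, 392]) cube([510, 443, 38]);
translate([270, 271, 0]) cube([33, 33, 392]);
translate([747, 271, 0]) cube([33, 33, 392]);
translate([270, 681, 0]) cube([33, 33, 392]);
translate([747, 681, 0]) cube([33, 33, 392]);
translate([270, 695, 430]) cube([510, 19, 489]);


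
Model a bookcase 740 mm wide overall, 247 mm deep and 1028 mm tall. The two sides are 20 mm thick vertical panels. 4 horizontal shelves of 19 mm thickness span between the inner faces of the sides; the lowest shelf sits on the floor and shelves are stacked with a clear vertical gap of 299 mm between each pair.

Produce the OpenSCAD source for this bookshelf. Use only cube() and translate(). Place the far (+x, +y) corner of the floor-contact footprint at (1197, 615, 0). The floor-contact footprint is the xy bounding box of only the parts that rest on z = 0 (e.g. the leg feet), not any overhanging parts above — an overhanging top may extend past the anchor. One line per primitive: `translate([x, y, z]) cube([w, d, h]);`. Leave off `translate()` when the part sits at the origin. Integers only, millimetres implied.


translate([457, 368, 0]) cube([20, 247, 1028]);
translate([1177, 368, 0]) cube([20, 247, 1028]);
translate([477, 368, 0]) cube([700, 247, 19]);
translate([477, 368, 318]) cube([700, 247, 19]);
translate([477, 368, 636]) cube([700, 247, 19]);
translate([477, 368, 954]) cube([700, 247, 19]);


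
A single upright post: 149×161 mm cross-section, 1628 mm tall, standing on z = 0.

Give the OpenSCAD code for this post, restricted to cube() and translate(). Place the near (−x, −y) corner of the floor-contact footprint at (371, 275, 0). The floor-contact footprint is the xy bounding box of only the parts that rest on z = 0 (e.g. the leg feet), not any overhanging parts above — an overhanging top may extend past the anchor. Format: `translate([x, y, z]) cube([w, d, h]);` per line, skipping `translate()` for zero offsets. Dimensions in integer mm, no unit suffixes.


translate([371, 275, 0]) cube([149, 161, 1628]);


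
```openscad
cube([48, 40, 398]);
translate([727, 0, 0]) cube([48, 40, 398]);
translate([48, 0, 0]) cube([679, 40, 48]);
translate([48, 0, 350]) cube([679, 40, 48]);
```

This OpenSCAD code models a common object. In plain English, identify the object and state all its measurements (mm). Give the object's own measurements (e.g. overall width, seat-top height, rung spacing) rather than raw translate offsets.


A rectangular picture frame lying in the x–z plane (depth along y). The opening is 679 mm wide (x) by 302 mm tall (z), surrounded by a border 48 mm wide on all four sides. The frame is 40 mm deep and is made of two full-height vertical stiles with two horizontal rails fitted between them.


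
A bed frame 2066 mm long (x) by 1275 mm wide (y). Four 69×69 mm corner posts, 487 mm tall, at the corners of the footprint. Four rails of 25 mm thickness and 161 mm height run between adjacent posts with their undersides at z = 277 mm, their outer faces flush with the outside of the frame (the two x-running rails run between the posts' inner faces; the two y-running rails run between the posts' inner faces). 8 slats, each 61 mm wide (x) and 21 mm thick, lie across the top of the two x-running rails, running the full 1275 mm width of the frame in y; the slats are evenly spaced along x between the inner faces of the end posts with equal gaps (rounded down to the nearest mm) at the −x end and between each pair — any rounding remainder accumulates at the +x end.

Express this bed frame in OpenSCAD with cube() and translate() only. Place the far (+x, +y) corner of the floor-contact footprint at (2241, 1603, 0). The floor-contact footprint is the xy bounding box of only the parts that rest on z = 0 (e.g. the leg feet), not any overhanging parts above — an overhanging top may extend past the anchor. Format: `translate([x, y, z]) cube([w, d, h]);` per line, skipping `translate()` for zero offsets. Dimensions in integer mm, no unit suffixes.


translate([175, 328, 0]) cube([69, 69, 487]);
translate([175, 1534, 0]) cube([69, 69, 487]);
translate([2172, 328, 0]) cube([69, 69, 487]);
translate([2172, 1534, 0]) cube([69, 69, 487]);
translate([244, 328, 277]) cube([1928, 25, 161]);
translate([244, 1578, 277]) cube([1928, 25, 161]);
translate([175, 397, 277]) cube([25, 1137, 161]);
translate([2216, 397, 277]) cube([25, 1137, 161]);
translate([404, 328, 438]) cube([61, 1275, 21]);
translate([625, 328, 438]) cube([61, 1275, 21]);
translate([846, 328, 438]) cube([61, 1275, 21]);
translate([1067, 328, 438]) cube([61, 1275, 21]);
translate([1288, 328, 438]) cube([61, 1275, 21]);
translate([1509, 328, 438]) cube([61, 1275, 21]);
translate([1730, 328, 438]) cube([61, 1275, 21]);
translate([1951, 328, 438]) cube([61, 1275, 21]);


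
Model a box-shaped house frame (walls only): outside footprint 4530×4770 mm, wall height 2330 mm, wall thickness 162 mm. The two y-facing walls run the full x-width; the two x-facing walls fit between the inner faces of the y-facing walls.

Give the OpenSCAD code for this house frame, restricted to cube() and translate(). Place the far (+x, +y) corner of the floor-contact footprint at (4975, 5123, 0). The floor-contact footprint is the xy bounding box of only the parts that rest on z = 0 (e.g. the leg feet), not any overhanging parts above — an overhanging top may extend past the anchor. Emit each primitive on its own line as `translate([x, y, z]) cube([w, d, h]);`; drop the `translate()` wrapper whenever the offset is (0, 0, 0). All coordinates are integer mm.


translate([445, 353, 0]) cube([4530, 162, 2330]);
translate([445, 4961, 0]) cube([4530, 162, 2330]);
translate([445, 515, 0]) cube([162, 4446, 2330]);
translate([4813, 515, 0]) cube([162, 4446, 2330]);


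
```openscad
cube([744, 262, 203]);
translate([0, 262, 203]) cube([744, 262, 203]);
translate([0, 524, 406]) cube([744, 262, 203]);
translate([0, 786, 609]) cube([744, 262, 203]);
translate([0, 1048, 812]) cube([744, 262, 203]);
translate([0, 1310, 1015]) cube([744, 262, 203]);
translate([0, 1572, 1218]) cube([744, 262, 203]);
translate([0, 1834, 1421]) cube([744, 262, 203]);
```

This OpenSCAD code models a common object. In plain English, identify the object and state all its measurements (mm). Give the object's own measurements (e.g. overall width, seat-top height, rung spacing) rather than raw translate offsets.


A straight staircase of 8 solid steps. Each step is 744 mm wide (x), 262 mm deep (y, the going) and 203 mm tall (the rise). The first step rests on the floor; each subsequent step sits one going further in +y and one rise higher in +z, directly behind and above the previous step with no overlap.


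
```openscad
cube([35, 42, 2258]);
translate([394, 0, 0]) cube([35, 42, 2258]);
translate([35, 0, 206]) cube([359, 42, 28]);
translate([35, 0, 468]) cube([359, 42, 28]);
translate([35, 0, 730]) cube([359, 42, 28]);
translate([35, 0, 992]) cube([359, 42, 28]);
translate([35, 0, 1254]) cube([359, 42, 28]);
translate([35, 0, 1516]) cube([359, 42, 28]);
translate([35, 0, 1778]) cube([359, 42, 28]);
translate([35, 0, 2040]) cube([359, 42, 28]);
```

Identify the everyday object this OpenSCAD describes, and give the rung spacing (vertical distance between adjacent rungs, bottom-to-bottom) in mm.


A ladder. The rung spacing is 262 mm.

Two tall 35×42 posts with 8 short bars between them — a ladder. Adjacent rungs sit at z = 206 and z = 468, so the spacing is 468 − 206 = 262 mm.


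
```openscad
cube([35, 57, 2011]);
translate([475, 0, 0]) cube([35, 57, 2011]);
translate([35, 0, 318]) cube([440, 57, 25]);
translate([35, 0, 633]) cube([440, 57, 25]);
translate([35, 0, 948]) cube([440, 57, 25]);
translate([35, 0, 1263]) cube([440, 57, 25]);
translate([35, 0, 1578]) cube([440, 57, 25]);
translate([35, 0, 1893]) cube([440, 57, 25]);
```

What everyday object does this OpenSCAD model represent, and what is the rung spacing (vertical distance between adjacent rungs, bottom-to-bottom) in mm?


A ladder. The rung spacing is 315 mm.

Two tall 35×57 posts with 6 short bars between them — a ladder. Adjacent rungs sit at z = 318 and z = 633, so the spacing is 633 − 318 = 315 mm.


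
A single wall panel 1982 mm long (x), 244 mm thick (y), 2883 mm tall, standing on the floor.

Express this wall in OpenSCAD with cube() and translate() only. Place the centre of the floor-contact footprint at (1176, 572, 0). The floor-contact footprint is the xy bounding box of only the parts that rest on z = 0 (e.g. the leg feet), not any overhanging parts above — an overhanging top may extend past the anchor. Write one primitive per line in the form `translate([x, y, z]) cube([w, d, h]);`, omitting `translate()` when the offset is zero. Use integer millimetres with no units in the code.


translate([185, 450, 0]) cube([1982, 244, 2883]);


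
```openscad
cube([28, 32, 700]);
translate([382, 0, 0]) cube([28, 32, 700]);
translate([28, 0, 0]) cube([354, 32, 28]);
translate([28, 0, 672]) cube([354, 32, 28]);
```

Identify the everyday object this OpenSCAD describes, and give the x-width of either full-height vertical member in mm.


A picture frame. The border width is 28 mm.

Four thin pieces enclosing a rectangular opening — a picture frame. The two full-height stiles are 700 mm tall; the top rail sits at z = 672 and is 28 mm tall, so the border above the opening is 700 − 672 = 28 mm, matching the stile x-width.


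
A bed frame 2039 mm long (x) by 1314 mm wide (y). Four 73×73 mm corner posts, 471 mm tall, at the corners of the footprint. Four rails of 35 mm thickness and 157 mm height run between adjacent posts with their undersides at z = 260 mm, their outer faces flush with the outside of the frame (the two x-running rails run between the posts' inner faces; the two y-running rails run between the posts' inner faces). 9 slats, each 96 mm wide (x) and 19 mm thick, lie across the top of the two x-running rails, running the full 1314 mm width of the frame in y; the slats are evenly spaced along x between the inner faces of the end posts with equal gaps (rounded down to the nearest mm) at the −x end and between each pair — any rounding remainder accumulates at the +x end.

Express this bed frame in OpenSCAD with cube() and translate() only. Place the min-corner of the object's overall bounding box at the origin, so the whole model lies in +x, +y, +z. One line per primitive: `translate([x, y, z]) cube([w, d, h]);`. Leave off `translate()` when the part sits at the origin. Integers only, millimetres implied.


// slat z = rail_z + rail_h = 260 + 157 = 417
// slat gap = ⌊(1893 − 9·96) / 10⌋ = 102
cube([73, 73, 471]);
translate([0, 1241, 0]) cube([73, 73, 471]);
translate([1966, 0, 0]) cube([73, 73, 471]);
translate([1966, 1241, 0]) cube([73, 73, 471]);
translate([73, 0, 260]) cube([1893, 35, 157]);
translate([73, 1279, 260]) cube([1893, 35, 157]);
translate([0, 73, 260]) cube([35, 1168, 157]);
translate([2004, 73, 260]) cube([35, 1168, 157]);
translate([175, 0, 417]) cube([96, 1314, 19]);
translate([373, 0, 417]) cube([96, 1314, 19]);
translate([571, 0, 417]) cube([96, 1314, 19]);
translate([769, 0, 417]) cube([96, 1314, 19]);
translate([967, 0, 417]) cube([96, 1314, 19]);
translate([1165, 0, 417]) cube([96, 1314, 19]);
translate([1363, 0, 417]) cube([96, 1314, 19]);
translate([1561, 0, 417]) cube([96, 1314, 19]);
translate([1759, 0, 417]) cube([96, 1314, 19]);


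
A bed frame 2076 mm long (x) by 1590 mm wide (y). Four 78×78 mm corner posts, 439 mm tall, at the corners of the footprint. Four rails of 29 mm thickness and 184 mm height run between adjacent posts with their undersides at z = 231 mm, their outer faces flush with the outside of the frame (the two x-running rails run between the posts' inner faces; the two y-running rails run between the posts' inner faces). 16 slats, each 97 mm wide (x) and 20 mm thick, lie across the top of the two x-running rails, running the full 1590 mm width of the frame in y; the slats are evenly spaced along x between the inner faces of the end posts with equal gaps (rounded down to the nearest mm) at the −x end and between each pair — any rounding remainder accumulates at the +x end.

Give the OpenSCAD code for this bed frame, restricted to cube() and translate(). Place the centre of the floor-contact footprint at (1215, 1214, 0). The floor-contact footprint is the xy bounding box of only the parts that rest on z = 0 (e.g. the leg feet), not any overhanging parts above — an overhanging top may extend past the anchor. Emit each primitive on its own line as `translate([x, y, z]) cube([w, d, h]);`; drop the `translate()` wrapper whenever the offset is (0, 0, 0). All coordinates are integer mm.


translate([177, 419, 0]) cube([78, 78, 439]);
translate([177, 1931, 0]) cube([78, 78, 439]);
translate([2175, 419, 0]) cube([78, 78, 439]);
translate([2175, 1931, 0]) cube([78, 78, 439]);
translate([255, 419, 231]) cube([1920, 29, 184]);
translate([255, 1980, 231]) cube([1920, 29, 184]);
translate([177, 497, 231]) cube([29, 1434, 184]);
translate([2224, 497, 231]) cube([29, 1434, 184]);
translate([276, 419, 415]) cube([97, 1590, 20]);
translate([394, 419, 415]) cube([97, 1590, 20]);
translate([512, 419, 415]) cube([97, 1590, 20]);
translate([630, 419, 415]) cube([97, 1590, 20]);
translate([748, 419, 415]) cube([97, 1590, 20]);
translate([866, 419, 415]) cube([97, 1590, 20]);
translate([984, 419, 415]) cube([97, 1590, 20]);
translate([1102, 419, 415]) cube([97, 1590, 20]);
translate([1220, 419, 415]) cube([97, 1590, 20]);
translate([1338, 419, 415]) cube([97, 1590, 20]);
translate([1456, 419, 415]) cube([97, 1590, 20]);
translate([1574, 419, 415]) cube([97, 1590, 20]);
translate([1692, 419, 415]) cube([97, 1590, 20]);
translate([1810, 419, 415]) cube([97, 1590, 20]);
translate([1928, 419, 415]) cube([97, 1590, 20]);
translate([2046, 419, 415]) cube([97, 1590, 20]);


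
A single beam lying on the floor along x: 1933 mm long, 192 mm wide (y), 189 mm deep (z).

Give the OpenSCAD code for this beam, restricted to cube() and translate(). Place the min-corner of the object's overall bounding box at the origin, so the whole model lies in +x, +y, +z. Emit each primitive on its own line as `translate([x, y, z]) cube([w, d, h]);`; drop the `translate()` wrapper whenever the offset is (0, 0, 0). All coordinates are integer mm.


cube([1933, 192, 189]);


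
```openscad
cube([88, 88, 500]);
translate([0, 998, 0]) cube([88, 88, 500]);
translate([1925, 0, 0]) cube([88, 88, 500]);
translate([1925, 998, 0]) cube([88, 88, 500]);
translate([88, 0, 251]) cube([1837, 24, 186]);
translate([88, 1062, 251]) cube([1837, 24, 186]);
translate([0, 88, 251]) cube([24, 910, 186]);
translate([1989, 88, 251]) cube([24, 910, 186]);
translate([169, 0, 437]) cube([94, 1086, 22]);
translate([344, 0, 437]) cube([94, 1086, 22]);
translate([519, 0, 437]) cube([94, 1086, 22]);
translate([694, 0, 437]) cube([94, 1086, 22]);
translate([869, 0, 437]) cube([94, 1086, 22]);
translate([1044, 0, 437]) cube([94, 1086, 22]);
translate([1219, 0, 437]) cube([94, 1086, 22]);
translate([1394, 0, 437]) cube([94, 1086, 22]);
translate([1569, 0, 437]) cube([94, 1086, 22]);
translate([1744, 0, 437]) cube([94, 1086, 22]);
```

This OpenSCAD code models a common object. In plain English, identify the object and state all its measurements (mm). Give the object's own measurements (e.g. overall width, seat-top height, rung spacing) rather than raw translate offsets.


A bed frame 2013 mm long (x) by 1086 mm wide (y). Four 88×88 mm corner posts, 500 mm tall, at the corners of the footprint. Four rails of 24 mm thickness and 186 mm height run between adjacent posts with their undersides at z = 251 mm, their outer faces flush with the outside of the frame (the two x-running rails run between the posts' inner faces; the two y-running rails run between the posts' inner faces). 10 slats, each 94 mm wide (x) and 22 mm thick, lie across the top of the two x-running rails, running the full 1086 mm width of the frame in y; along x they sit between the end posts with a 81 mm gap after the −x posts and between neighbouring slats, leaving 87 mm before the +x posts.


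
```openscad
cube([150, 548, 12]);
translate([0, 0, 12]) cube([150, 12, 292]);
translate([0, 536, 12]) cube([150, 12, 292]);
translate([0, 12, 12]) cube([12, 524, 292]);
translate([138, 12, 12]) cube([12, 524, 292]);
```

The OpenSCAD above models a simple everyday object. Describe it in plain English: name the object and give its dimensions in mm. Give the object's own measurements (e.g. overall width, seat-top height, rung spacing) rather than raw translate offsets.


An open-topped rectangular box: outside dimensions 150×548×304 mm, with a uniform wall and base thickness of 12 mm. The base is a full 150×548 slab on the floor; four walls sit on top of the base. The front and back walls (the −y and +y sides) span the full width; the two side walls fit between them.


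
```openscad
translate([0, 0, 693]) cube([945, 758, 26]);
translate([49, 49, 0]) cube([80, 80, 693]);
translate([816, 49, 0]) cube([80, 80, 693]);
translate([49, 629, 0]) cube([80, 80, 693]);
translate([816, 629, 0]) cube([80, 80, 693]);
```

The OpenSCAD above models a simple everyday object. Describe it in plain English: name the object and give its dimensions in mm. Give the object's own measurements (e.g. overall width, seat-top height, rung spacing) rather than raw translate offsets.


A rectangular dining table. The top is 945×758×26 mm with its upper surface at z = 719 mm. It stands on four 80×80 mm square legs, each inset 49 mm from the nearest pair of top edges, running from the floor to the underside of the top.


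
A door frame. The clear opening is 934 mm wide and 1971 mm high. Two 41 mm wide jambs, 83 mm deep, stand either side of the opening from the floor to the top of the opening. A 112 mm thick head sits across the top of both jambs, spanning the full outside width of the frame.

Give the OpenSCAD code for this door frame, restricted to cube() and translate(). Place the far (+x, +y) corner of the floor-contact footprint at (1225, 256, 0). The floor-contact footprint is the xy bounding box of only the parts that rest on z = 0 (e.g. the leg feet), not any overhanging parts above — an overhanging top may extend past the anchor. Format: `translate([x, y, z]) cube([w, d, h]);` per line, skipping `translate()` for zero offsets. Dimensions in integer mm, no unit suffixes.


translate([209, 173, 0]) cube([41, 83, 1971]);
translate([1184, 173, 0]) cube([41, 83, 1971]);
translate([209, 173, 1971]) cube([1016, 83, 112]);


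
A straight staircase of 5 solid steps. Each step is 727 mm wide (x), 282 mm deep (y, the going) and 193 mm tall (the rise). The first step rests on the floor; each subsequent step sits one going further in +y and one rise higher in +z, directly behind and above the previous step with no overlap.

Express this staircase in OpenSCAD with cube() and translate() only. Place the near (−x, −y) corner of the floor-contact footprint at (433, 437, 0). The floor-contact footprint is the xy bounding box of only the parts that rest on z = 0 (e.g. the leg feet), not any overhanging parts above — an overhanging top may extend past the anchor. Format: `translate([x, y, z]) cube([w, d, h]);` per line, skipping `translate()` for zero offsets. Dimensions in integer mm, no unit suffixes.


translate([433, 437, 0]) cube([727, 282, 193]);
translate([433, 719, 193]) cube([727, 282, 193]);
translate([433, 1001, 386]) cube([727, 282, 193]);
translate([433, 1283, 579]) cube([727, 282, 193]);
translate([433, 1565, 772]) cube([727, 282, 193]);


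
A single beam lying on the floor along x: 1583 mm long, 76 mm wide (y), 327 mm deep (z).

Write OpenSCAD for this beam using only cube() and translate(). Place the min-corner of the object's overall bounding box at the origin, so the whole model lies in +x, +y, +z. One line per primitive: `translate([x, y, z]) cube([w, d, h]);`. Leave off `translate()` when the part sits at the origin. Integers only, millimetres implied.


cube([1583, 76, 327]);


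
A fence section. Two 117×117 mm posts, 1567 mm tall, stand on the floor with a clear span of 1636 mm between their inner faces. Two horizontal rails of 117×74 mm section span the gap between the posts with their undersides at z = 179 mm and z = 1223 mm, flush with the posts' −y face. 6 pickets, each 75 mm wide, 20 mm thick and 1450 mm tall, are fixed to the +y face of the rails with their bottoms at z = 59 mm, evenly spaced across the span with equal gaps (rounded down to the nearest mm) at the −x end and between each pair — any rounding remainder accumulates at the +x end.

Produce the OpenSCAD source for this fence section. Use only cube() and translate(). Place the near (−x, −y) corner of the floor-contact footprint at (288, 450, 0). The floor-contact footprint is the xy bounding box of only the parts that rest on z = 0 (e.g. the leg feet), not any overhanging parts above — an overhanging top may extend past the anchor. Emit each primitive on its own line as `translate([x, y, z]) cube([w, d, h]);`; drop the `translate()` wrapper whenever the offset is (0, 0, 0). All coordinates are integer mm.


translate([288, 450, 0]) cube([117, 117, 1567]);
translate([2041, 450, 0]) cube([117, 117, 1567]);
translate([405, 450, 179]) cube([1636, 117, 74]);
translate([405, 450, 1223]) cube([1636, 117, 74]);
translate([574, 567, 59]) cube([75, 20, 1450]);
translate([818, 567, 59]) cube([75, 20, 1450]);
translate([1062, 567, 59]) cube([75, 20, 1450]);
translate([1306, 567, 59]) cube([75, 20, 1450]);
translate([1550, 567, 59]) cube([75, 20, 1450]);
translate([1794, 567, 59]) cube([75, 20, 1450]);
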